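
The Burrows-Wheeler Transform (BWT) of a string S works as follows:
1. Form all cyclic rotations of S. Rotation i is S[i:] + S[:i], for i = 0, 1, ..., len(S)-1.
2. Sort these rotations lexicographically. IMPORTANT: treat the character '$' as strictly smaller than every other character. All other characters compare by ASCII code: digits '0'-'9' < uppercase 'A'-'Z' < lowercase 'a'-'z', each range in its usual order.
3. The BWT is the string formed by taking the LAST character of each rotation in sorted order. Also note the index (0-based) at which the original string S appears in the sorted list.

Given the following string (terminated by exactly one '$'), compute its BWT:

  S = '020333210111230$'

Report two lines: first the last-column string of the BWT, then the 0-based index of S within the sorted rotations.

Answer: 031$220110312330
3

Derivation:
All 16 rotations (rotation i = S[i:]+S[:i]):
  rot[0] = 020333210111230$
  rot[1] = 20333210111230$0
  rot[2] = 0333210111230$02
  rot[3] = 333210111230$020
  rot[4] = 33210111230$0203
  rot[5] = 3210111230$02033
  rot[6] = 210111230$020333
  rot[7] = 10111230$0203332
  rot[8] = 0111230$02033321
  rot[9] = 111230$020333210
  rot[10] = 11230$0203332101
  rot[11] = 1230$02033321011
  rot[12] = 230$020333210111
  rot[13] = 30$0203332101112
  rot[14] = 0$02033321011123
  rot[15] = $020333210111230
Sorted (with $ < everything):
  sorted[0] = $020333210111230  (last char: '0')
  sorted[1] = 0$02033321011123  (last char: '3')
  sorted[2] = 0111230$02033321  (last char: '1')
  sorted[3] = 020333210111230$  (last char: '$')
  sorted[4] = 0333210111230$02  (last char: '2')
  sorted[5] = 10111230$0203332  (last char: '2')
  sorted[6] = 111230$020333210  (last char: '0')
  sorted[7] = 11230$0203332101  (last char: '1')
  sorted[8] = 1230$02033321011  (last char: '1')
  sorted[9] = 20333210111230$0  (last char: '0')
  sorted[10] = 210111230$020333  (last char: '3')
  sorted[11] = 230$020333210111  (last char: '1')
  sorted[12] = 30$0203332101112  (last char: '2')
  sorted[13] = 3210111230$02033  (last char: '3')
  sorted[14] = 33210111230$0203  (last char: '3')
  sorted[15] = 333210111230$020  (last char: '0')
Last column: 031$220110312330
Original string S is at sorted index 3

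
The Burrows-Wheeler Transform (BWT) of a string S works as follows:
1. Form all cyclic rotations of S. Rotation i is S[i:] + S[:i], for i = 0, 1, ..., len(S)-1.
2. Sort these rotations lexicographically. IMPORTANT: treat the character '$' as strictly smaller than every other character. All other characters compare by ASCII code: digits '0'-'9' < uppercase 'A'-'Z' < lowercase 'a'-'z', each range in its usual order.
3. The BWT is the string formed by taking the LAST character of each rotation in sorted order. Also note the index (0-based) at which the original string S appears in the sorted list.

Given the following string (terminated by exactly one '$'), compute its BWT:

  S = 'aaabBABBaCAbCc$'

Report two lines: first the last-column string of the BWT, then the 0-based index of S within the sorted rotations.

Answer: cBCbABabB$aaaAC
9

Derivation:
All 15 rotations (rotation i = S[i:]+S[:i]):
  rot[0] = aaabBABBaCAbCc$
  rot[1] = aabBABBaCAbCc$a
  rot[2] = abBABBaCAbCc$aa
  rot[3] = bBABBaCAbCc$aaa
  rot[4] = BABBaCAbCc$aaab
  rot[5] = ABBaCAbCc$aaabB
  rot[6] = BBaCAbCc$aaabBA
  rot[7] = BaCAbCc$aaabBAB
  rot[8] = aCAbCc$aaabBABB
  rot[9] = CAbCc$aaabBABBa
  rot[10] = AbCc$aaabBABBaC
  rot[11] = bCc$aaabBABBaCA
  rot[12] = Cc$aaabBABBaCAb
  rot[13] = c$aaabBABBaCAbC
  rot[14] = $aaabBABBaCAbCc
Sorted (with $ < everything):
  sorted[0] = $aaabBABBaCAbCc  (last char: 'c')
  sorted[1] = ABBaCAbCc$aaabB  (last char: 'B')
  sorted[2] = AbCc$aaabBABBaC  (last char: 'C')
  sorted[3] = BABBaCAbCc$aaab  (last char: 'b')
  sorted[4] = BBaCAbCc$aaabBA  (last char: 'A')
  sorted[5] = BaCAbCc$aaabBAB  (last char: 'B')
  sorted[6] = CAbCc$aaabBABBa  (last char: 'a')
  sorted[7] = Cc$aaabBABBaCAb  (last char: 'b')
  sorted[8] = aCAbCc$aaabBABB  (last char: 'B')
  sorted[9] = aaabBABBaCAbCc$  (last char: '$')
  sorted[10] = aabBABBaCAbCc$a  (last char: 'a')
  sorted[11] = abBABBaCAbCc$aa  (last char: 'a')
  sorted[12] = bBABBaCAbCc$aaa  (last char: 'a')
  sorted[13] = bCc$aaabBABBaCA  (last char: 'A')
  sorted[14] = c$aaabBABBaCAbC  (last char: 'C')
Last column: cBCbABabB$aaaAC
Original string S is at sorted index 9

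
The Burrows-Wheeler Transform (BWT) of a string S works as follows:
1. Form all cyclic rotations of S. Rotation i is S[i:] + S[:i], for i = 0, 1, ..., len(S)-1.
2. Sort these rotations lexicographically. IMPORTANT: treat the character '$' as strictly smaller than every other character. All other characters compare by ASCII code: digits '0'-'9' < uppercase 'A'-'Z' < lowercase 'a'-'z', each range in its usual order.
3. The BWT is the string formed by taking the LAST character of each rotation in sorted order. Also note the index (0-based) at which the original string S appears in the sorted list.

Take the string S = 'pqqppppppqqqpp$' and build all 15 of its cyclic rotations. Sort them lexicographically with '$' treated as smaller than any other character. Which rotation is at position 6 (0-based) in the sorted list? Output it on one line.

Answer: pppqqqpp$pqqppp

Derivation:
All 15 rotations (rotation i = S[i:]+S[:i]):
  rot[0] = pqqppppppqqqpp$
  rot[1] = qqppppppqqqpp$p
  rot[2] = qppppppqqqpp$pq
  rot[3] = ppppppqqqpp$pqq
  rot[4] = pppppqqqpp$pqqp
  rot[5] = ppppqqqpp$pqqpp
  rot[6] = pppqqqpp$pqqppp
  rot[7] = ppqqqpp$pqqpppp
  rot[8] = pqqqpp$pqqppppp
  rot[9] = qqqpp$pqqpppppp
  rot[10] = qqpp$pqqppppppq
  rot[11] = qpp$pqqppppppqq
  rot[12] = pp$pqqppppppqqq
  rot[13] = p$pqqppppppqqqp
  rot[14] = $pqqppppppqqqpp
Sorted (with $ < everything):
  sorted[0] = $pqqppppppqqqpp
  sorted[1] = p$pqqppppppqqqp
  sorted[2] = pp$pqqppppppqqq
  sorted[3] = ppppppqqqpp$pqq
  sorted[4] = pppppqqqpp$pqqp
  sorted[5] = ppppqqqpp$pqqpp
  sorted[6] = pppqqqpp$pqqppp
  sorted[7] = ppqqqpp$pqqpppp
  sorted[8] = pqqppppppqqqpp$
  sorted[9] = pqqqpp$pqqppppp
  sorted[10] = qpp$pqqppppppqq
  sorted[11] = qppppppqqqpp$pq
  sorted[12] = qqpp$pqqppppppq
  sorted[13] = qqppppppqqqpp$p
  sorted[14] = qqqpp$pqqpppppp
sorted[6] = pppqqqpp$pqqppp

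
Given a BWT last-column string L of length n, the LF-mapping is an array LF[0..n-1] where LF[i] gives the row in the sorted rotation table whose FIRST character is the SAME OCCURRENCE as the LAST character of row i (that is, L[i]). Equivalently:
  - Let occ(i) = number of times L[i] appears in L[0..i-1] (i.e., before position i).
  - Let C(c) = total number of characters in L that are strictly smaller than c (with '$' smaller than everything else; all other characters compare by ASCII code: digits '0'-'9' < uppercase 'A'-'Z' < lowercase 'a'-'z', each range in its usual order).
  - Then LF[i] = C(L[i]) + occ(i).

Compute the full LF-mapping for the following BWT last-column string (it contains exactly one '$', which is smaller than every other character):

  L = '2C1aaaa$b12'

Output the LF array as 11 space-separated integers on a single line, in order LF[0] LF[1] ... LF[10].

Char counts: '$':1, '1':2, '2':2, 'C':1, 'a':4, 'b':1
C (first-col start): C('$')=0, C('1')=1, C('2')=3, C('C')=5, C('a')=6, C('b')=10
L[0]='2': occ=0, LF[0]=C('2')+0=3+0=3
L[1]='C': occ=0, LF[1]=C('C')+0=5+0=5
L[2]='1': occ=0, LF[2]=C('1')+0=1+0=1
L[3]='a': occ=0, LF[3]=C('a')+0=6+0=6
L[4]='a': occ=1, LF[4]=C('a')+1=6+1=7
L[5]='a': occ=2, LF[5]=C('a')+2=6+2=8
L[6]='a': occ=3, LF[6]=C('a')+3=6+3=9
L[7]='$': occ=0, LF[7]=C('$')+0=0+0=0
L[8]='b': occ=0, LF[8]=C('b')+0=10+0=10
L[9]='1': occ=1, LF[9]=C('1')+1=1+1=2
L[10]='2': occ=1, LF[10]=C('2')+1=3+1=4

Answer: 3 5 1 6 7 8 9 0 10 2 4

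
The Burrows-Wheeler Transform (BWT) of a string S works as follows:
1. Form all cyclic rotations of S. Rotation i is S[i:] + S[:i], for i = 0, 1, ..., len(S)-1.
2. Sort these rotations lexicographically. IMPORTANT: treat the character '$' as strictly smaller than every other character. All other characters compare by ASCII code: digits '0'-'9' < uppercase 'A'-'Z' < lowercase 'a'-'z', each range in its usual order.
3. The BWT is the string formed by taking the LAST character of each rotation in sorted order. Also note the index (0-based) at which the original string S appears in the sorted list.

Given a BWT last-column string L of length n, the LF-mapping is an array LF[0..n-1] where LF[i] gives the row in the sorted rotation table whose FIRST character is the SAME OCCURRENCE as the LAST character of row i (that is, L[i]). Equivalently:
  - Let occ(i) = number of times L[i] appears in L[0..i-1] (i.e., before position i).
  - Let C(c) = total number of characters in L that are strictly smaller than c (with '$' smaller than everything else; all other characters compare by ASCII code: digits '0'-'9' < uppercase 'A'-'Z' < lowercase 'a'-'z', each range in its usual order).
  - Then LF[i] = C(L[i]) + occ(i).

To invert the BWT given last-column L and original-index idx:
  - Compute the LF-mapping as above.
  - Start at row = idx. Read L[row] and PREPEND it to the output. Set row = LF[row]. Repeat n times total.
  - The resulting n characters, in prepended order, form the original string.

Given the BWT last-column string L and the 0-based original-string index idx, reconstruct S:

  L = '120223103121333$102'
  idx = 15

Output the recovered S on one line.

LF mapping: 4 9 1 10 11 14 5 2 15 6 12 7 16 17 18 0 8 3 13
Walk LF starting at row 15, prepending L[row]:
  step 1: row=15, L[15]='$', prepend. Next row=LF[15]=0
  step 2: row=0, L[0]='1', prepend. Next row=LF[0]=4
  step 3: row=4, L[4]='2', prepend. Next row=LF[4]=11
  step 4: row=11, L[11]='1', prepend. Next row=LF[11]=7
  step 5: row=7, L[7]='0', prepend. Next row=LF[7]=2
  step 6: row=2, L[2]='0', prepend. Next row=LF[2]=1
  step 7: row=1, L[1]='2', prepend. Next row=LF[1]=9
  step 8: row=9, L[9]='1', prepend. Next row=LF[9]=6
  step 9: row=6, L[6]='1', prepend. Next row=LF[6]=5
  step 10: row=5, L[5]='3', prepend. Next row=LF[5]=14
  step 11: row=14, L[14]='3', prepend. Next row=LF[14]=18
  step 12: row=18, L[18]='2', prepend. Next row=LF[18]=13
  step 13: row=13, L[13]='3', prepend. Next row=LF[13]=17
  step 14: row=17, L[17]='0', prepend. Next row=LF[17]=3
  step 15: row=3, L[3]='2', prepend. Next row=LF[3]=10
  step 16: row=10, L[10]='2', prepend. Next row=LF[10]=12
  step 17: row=12, L[12]='3', prepend. Next row=LF[12]=16
  step 18: row=16, L[16]='1', prepend. Next row=LF[16]=8
  step 19: row=8, L[8]='3', prepend. Next row=LF[8]=15
Reversed output: 313220323311200121$

Answer: 313220323311200121$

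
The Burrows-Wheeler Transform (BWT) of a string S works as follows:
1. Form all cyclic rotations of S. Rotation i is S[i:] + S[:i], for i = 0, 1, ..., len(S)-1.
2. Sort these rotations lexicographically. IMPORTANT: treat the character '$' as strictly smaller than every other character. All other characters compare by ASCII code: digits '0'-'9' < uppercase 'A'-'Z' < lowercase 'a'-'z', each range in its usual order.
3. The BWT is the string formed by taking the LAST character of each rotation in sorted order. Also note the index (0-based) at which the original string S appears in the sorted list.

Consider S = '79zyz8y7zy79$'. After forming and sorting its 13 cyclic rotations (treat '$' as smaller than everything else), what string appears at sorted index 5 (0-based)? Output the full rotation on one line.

All 13 rotations (rotation i = S[i:]+S[:i]):
  rot[0] = 79zyz8y7zy79$
  rot[1] = 9zyz8y7zy79$7
  rot[2] = zyz8y7zy79$79
  rot[3] = yz8y7zy79$79z
  rot[4] = z8y7zy79$79zy
  rot[5] = 8y7zy79$79zyz
  rot[6] = y7zy79$79zyz8
  rot[7] = 7zy79$79zyz8y
  rot[8] = zy79$79zyz8y7
  rot[9] = y79$79zyz8y7z
  rot[10] = 79$79zyz8y7zy
  rot[11] = 9$79zyz8y7zy7
  rot[12] = $79zyz8y7zy79
Sorted (with $ < everything):
  sorted[0] = $79zyz8y7zy79
  sorted[1] = 79$79zyz8y7zy
  sorted[2] = 79zyz8y7zy79$
  sorted[3] = 7zy79$79zyz8y
  sorted[4] = 8y7zy79$79zyz
  sorted[5] = 9$79zyz8y7zy7
  sorted[6] = 9zyz8y7zy79$7
  sorted[7] = y79$79zyz8y7z
  sorted[8] = y7zy79$79zyz8
  sorted[9] = yz8y7zy79$79z
  sorted[10] = z8y7zy79$79zy
  sorted[11] = zy79$79zyz8y7
  sorted[12] = zyz8y7zy79$79
sorted[5] = 9$79zyz8y7zy7

Answer: 9$79zyz8y7zy7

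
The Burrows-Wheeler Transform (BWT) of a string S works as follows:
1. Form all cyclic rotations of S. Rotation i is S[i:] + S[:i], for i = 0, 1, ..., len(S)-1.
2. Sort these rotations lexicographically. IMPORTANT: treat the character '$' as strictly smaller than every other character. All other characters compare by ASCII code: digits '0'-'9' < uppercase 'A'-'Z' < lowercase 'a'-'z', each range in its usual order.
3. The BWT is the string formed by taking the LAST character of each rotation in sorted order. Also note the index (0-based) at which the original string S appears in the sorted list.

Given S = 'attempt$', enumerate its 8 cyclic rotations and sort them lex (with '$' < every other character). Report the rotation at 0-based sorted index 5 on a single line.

Answer: t$attemp

Derivation:
All 8 rotations (rotation i = S[i:]+S[:i]):
  rot[0] = attempt$
  rot[1] = ttempt$a
  rot[2] = tempt$at
  rot[3] = empt$att
  rot[4] = mpt$atte
  rot[5] = pt$attem
  rot[6] = t$attemp
  rot[7] = $attempt
Sorted (with $ < everything):
  sorted[0] = $attempt
  sorted[1] = attempt$
  sorted[2] = empt$att
  sorted[3] = mpt$atte
  sorted[4] = pt$attem
  sorted[5] = t$attemp
  sorted[6] = tempt$at
  sorted[7] = ttempt$a
sorted[5] = t$attemp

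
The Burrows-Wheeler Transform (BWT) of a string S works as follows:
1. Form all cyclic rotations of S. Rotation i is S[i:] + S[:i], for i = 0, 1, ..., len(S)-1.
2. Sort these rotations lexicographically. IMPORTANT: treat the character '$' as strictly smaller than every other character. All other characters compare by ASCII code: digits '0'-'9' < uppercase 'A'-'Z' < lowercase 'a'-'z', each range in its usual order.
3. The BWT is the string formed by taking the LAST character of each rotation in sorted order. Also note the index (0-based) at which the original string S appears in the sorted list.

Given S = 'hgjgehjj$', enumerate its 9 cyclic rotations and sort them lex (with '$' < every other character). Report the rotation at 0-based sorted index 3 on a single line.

Answer: gjgehjj$h

Derivation:
All 9 rotations (rotation i = S[i:]+S[:i]):
  rot[0] = hgjgehjj$
  rot[1] = gjgehjj$h
  rot[2] = jgehjj$hg
  rot[3] = gehjj$hgj
  rot[4] = ehjj$hgjg
  rot[5] = hjj$hgjge
  rot[6] = jj$hgjgeh
  rot[7] = j$hgjgehj
  rot[8] = $hgjgehjj
Sorted (with $ < everything):
  sorted[0] = $hgjgehjj
  sorted[1] = ehjj$hgjg
  sorted[2] = gehjj$hgj
  sorted[3] = gjgehjj$h
  sorted[4] = hgjgehjj$
  sorted[5] = hjj$hgjge
  sorted[6] = j$hgjgehj
  sorted[7] = jgehjj$hg
  sorted[8] = jj$hgjgeh
sorted[3] = gjgehjj$h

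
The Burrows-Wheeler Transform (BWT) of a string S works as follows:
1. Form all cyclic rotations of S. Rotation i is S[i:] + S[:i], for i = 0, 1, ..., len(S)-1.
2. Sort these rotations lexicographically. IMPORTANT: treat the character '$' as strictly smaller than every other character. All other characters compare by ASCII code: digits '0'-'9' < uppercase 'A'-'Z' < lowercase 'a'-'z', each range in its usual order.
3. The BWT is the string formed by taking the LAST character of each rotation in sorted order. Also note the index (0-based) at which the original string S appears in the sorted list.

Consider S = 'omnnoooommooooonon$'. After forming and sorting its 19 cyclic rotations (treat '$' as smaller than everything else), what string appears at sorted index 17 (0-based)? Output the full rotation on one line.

Answer: oooonon$omnnoooommo

Derivation:
All 19 rotations (rotation i = S[i:]+S[:i]):
  rot[0] = omnnoooommooooonon$
  rot[1] = mnnoooommooooonon$o
  rot[2] = nnoooommooooonon$om
  rot[3] = noooommooooonon$omn
  rot[4] = oooommooooonon$omnn
  rot[5] = ooommooooonon$omnno
  rot[6] = oommooooonon$omnnoo
  rot[7] = ommooooonon$omnnooo
  rot[8] = mmooooonon$omnnoooo
  rot[9] = mooooonon$omnnoooom
  rot[10] = ooooonon$omnnoooomm
  rot[11] = oooonon$omnnoooommo
  rot[12] = ooonon$omnnoooommoo
  rot[13] = oonon$omnnoooommooo
  rot[14] = onon$omnnoooommoooo
  rot[15] = non$omnnoooommooooo
  rot[16] = on$omnnoooommooooon
  rot[17] = n$omnnoooommooooono
  rot[18] = $omnnoooommooooonon
Sorted (with $ < everything):
  sorted[0] = $omnnoooommooooonon
  sorted[1] = mmooooonon$omnnoooo
  sorted[2] = mnnoooommooooonon$o
  sorted[3] = mooooonon$omnnoooom
  sorted[4] = n$omnnoooommooooono
  sorted[5] = nnoooommooooonon$om
  sorted[6] = non$omnnoooommooooo
  sorted[7] = noooommooooonon$omn
  sorted[8] = ommooooonon$omnnooo
  sorted[9] = omnnoooommooooonon$
  sorted[10] = on$omnnoooommooooon
  sorted[11] = onon$omnnoooommoooo
  sorted[12] = oommooooonon$omnnoo
  sorted[13] = oonon$omnnoooommooo
  sorted[14] = ooommooooonon$omnno
  sorted[15] = ooonon$omnnoooommoo
  sorted[16] = oooommooooonon$omnn
  sorted[17] = oooonon$omnnoooommo
  sorted[18] = ooooonon$omnnoooomm
sorted[17] = oooonon$omnnoooommo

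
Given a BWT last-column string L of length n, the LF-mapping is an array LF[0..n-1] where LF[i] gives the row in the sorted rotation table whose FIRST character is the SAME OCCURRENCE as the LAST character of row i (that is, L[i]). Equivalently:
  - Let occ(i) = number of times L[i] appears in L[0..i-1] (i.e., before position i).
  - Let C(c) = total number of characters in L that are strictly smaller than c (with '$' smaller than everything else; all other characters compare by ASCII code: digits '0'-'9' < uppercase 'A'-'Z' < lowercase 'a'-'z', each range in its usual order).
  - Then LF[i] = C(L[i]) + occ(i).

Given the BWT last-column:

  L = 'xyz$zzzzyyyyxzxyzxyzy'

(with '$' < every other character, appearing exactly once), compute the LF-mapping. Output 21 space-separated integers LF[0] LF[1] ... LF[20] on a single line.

Answer: 1 5 13 0 14 15 16 17 6 7 8 9 2 18 3 10 19 4 11 20 12

Derivation:
Char counts: '$':1, 'x':4, 'y':8, 'z':8
C (first-col start): C('$')=0, C('x')=1, C('y')=5, C('z')=13
L[0]='x': occ=0, LF[0]=C('x')+0=1+0=1
L[1]='y': occ=0, LF[1]=C('y')+0=5+0=5
L[2]='z': occ=0, LF[2]=C('z')+0=13+0=13
L[3]='$': occ=0, LF[3]=C('$')+0=0+0=0
L[4]='z': occ=1, LF[4]=C('z')+1=13+1=14
L[5]='z': occ=2, LF[5]=C('z')+2=13+2=15
L[6]='z': occ=3, LF[6]=C('z')+3=13+3=16
L[7]='z': occ=4, LF[7]=C('z')+4=13+4=17
L[8]='y': occ=1, LF[8]=C('y')+1=5+1=6
L[9]='y': occ=2, LF[9]=C('y')+2=5+2=7
L[10]='y': occ=3, LF[10]=C('y')+3=5+3=8
L[11]='y': occ=4, LF[11]=C('y')+4=5+4=9
L[12]='x': occ=1, LF[12]=C('x')+1=1+1=2
L[13]='z': occ=5, LF[13]=C('z')+5=13+5=18
L[14]='x': occ=2, LF[14]=C('x')+2=1+2=3
L[15]='y': occ=5, LF[15]=C('y')+5=5+5=10
L[16]='z': occ=6, LF[16]=C('z')+6=13+6=19
L[17]='x': occ=3, LF[17]=C('x')+3=1+3=4
L[18]='y': occ=6, LF[18]=C('y')+6=5+6=11
L[19]='z': occ=7, LF[19]=C('z')+7=13+7=20
L[20]='y': occ=7, LF[20]=C('y')+7=5+7=12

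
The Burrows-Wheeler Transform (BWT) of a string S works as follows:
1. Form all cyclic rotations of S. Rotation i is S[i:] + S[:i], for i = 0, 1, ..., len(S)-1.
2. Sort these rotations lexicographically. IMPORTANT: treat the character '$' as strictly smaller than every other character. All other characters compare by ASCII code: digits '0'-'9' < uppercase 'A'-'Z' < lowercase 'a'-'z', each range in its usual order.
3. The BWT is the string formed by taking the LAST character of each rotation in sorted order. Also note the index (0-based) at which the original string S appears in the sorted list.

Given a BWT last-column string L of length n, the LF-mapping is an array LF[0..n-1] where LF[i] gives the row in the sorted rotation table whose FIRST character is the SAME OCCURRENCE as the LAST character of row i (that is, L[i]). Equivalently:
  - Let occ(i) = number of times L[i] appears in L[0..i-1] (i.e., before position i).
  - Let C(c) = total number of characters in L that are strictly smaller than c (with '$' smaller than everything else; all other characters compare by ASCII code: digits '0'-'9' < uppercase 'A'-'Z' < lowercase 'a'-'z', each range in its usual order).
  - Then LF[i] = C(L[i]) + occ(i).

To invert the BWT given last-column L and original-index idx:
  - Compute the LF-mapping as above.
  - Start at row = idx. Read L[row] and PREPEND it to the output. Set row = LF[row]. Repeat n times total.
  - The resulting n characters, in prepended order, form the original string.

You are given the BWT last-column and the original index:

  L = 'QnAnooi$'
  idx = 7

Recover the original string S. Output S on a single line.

LF mapping: 2 4 1 5 6 7 3 0
Walk LF starting at row 7, prepending L[row]:
  step 1: row=7, L[7]='$', prepend. Next row=LF[7]=0
  step 2: row=0, L[0]='Q', prepend. Next row=LF[0]=2
  step 3: row=2, L[2]='A', prepend. Next row=LF[2]=1
  step 4: row=1, L[1]='n', prepend. Next row=LF[1]=4
  step 5: row=4, L[4]='o', prepend. Next row=LF[4]=6
  step 6: row=6, L[6]='i', prepend. Next row=LF[6]=3
  step 7: row=3, L[3]='n', prepend. Next row=LF[3]=5
  step 8: row=5, L[5]='o', prepend. Next row=LF[5]=7
Reversed output: onionAQ$

Answer: onionAQ$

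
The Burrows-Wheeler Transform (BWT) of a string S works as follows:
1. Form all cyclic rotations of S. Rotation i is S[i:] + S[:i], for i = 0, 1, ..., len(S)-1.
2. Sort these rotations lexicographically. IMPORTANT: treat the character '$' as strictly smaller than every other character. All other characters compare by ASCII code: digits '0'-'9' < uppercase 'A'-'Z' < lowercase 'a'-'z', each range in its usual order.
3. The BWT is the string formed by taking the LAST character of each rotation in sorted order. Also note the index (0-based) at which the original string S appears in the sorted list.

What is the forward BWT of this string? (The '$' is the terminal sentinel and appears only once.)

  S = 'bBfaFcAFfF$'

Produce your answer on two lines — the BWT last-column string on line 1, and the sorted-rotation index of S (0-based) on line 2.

All 11 rotations (rotation i = S[i:]+S[:i]):
  rot[0] = bBfaFcAFfF$
  rot[1] = BfaFcAFfF$b
  rot[2] = faFcAFfF$bB
  rot[3] = aFcAFfF$bBf
  rot[4] = FcAFfF$bBfa
  rot[5] = cAFfF$bBfaF
  rot[6] = AFfF$bBfaFc
  rot[7] = FfF$bBfaFcA
  rot[8] = fF$bBfaFcAF
  rot[9] = F$bBfaFcAFf
  rot[10] = $bBfaFcAFfF
Sorted (with $ < everything):
  sorted[0] = $bBfaFcAFfF  (last char: 'F')
  sorted[1] = AFfF$bBfaFc  (last char: 'c')
  sorted[2] = BfaFcAFfF$b  (last char: 'b')
  sorted[3] = F$bBfaFcAFf  (last char: 'f')
  sorted[4] = FcAFfF$bBfa  (last char: 'a')
  sorted[5] = FfF$bBfaFcA  (last char: 'A')
  sorted[6] = aFcAFfF$bBf  (last char: 'f')
  sorted[7] = bBfaFcAFfF$  (last char: '$')
  sorted[8] = cAFfF$bBfaF  (last char: 'F')
  sorted[9] = fF$bBfaFcAF  (last char: 'F')
  sorted[10] = faFcAFfF$bB  (last char: 'B')
Last column: FcbfaAf$FFB
Original string S is at sorted index 7

Answer: FcbfaAf$FFB
7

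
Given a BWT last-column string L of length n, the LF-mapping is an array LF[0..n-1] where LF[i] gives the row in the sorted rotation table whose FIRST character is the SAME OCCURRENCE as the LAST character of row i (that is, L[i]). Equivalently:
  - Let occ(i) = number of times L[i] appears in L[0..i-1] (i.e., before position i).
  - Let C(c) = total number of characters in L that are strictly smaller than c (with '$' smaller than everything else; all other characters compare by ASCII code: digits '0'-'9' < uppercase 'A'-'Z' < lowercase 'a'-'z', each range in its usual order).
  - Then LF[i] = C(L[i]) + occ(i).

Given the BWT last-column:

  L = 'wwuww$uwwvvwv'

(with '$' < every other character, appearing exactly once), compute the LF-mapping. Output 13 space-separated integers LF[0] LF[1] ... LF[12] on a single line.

Char counts: '$':1, 'u':2, 'v':3, 'w':7
C (first-col start): C('$')=0, C('u')=1, C('v')=3, C('w')=6
L[0]='w': occ=0, LF[0]=C('w')+0=6+0=6
L[1]='w': occ=1, LF[1]=C('w')+1=6+1=7
L[2]='u': occ=0, LF[2]=C('u')+0=1+0=1
L[3]='w': occ=2, LF[3]=C('w')+2=6+2=8
L[4]='w': occ=3, LF[4]=C('w')+3=6+3=9
L[5]='$': occ=0, LF[5]=C('$')+0=0+0=0
L[6]='u': occ=1, LF[6]=C('u')+1=1+1=2
L[7]='w': occ=4, LF[7]=C('w')+4=6+4=10
L[8]='w': occ=5, LF[8]=C('w')+5=6+5=11
L[9]='v': occ=0, LF[9]=C('v')+0=3+0=3
L[10]='v': occ=1, LF[10]=C('v')+1=3+1=4
L[11]='w': occ=6, LF[11]=C('w')+6=6+6=12
L[12]='v': occ=2, LF[12]=C('v')+2=3+2=5

Answer: 6 7 1 8 9 0 2 10 11 3 4 12 5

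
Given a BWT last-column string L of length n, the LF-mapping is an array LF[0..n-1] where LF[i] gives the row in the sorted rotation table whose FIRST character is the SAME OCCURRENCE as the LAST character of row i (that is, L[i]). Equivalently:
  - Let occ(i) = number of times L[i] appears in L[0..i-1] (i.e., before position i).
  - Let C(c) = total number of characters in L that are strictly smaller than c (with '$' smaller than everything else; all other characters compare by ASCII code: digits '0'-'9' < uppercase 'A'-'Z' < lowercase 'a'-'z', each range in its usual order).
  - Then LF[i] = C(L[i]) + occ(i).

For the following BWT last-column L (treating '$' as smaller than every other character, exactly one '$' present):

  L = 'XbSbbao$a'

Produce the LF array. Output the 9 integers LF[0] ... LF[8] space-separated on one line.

Char counts: '$':1, 'S':1, 'X':1, 'a':2, 'b':3, 'o':1
C (first-col start): C('$')=0, C('S')=1, C('X')=2, C('a')=3, C('b')=5, C('o')=8
L[0]='X': occ=0, LF[0]=C('X')+0=2+0=2
L[1]='b': occ=0, LF[1]=C('b')+0=5+0=5
L[2]='S': occ=0, LF[2]=C('S')+0=1+0=1
L[3]='b': occ=1, LF[3]=C('b')+1=5+1=6
L[4]='b': occ=2, LF[4]=C('b')+2=5+2=7
L[5]='a': occ=0, LF[5]=C('a')+0=3+0=3
L[6]='o': occ=0, LF[6]=C('o')+0=8+0=8
L[7]='$': occ=0, LF[7]=C('$')+0=0+0=0
L[8]='a': occ=1, LF[8]=C('a')+1=3+1=4

Answer: 2 5 1 6 7 3 8 0 4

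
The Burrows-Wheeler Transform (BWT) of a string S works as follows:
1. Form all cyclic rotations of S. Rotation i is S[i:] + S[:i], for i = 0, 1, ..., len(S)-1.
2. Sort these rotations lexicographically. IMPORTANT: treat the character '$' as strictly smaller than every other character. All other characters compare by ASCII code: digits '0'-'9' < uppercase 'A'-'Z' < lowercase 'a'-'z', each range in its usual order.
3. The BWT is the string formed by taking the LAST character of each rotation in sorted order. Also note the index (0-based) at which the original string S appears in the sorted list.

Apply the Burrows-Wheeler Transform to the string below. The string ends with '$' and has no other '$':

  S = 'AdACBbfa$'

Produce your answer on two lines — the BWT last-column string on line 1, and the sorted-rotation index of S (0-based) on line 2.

Answer: ad$CAfBAb
2

Derivation:
All 9 rotations (rotation i = S[i:]+S[:i]):
  rot[0] = AdACBbfa$
  rot[1] = dACBbfa$A
  rot[2] = ACBbfa$Ad
  rot[3] = CBbfa$AdA
  rot[4] = Bbfa$AdAC
  rot[5] = bfa$AdACB
  rot[6] = fa$AdACBb
  rot[7] = a$AdACBbf
  rot[8] = $AdACBbfa
Sorted (with $ < everything):
  sorted[0] = $AdACBbfa  (last char: 'a')
  sorted[1] = ACBbfa$Ad  (last char: 'd')
  sorted[2] = AdACBbfa$  (last char: '$')
  sorted[3] = Bbfa$AdAC  (last char: 'C')
  sorted[4] = CBbfa$AdA  (last char: 'A')
  sorted[5] = a$AdACBbf  (last char: 'f')
  sorted[6] = bfa$AdACB  (last char: 'B')
  sorted[7] = dACBbfa$A  (last char: 'A')
  sorted[8] = fa$AdACBb  (last char: 'b')
Last column: ad$CAfBAb
Original string S is at sorted index 2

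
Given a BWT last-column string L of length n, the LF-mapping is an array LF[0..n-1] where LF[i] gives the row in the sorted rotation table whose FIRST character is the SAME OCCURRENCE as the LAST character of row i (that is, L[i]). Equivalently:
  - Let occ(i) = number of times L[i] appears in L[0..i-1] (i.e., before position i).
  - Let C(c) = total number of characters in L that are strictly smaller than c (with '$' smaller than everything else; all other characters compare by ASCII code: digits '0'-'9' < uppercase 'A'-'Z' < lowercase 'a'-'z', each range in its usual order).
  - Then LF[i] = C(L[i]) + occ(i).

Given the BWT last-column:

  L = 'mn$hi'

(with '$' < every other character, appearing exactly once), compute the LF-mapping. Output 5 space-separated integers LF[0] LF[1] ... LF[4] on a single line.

Char counts: '$':1, 'h':1, 'i':1, 'm':1, 'n':1
C (first-col start): C('$')=0, C('h')=1, C('i')=2, C('m')=3, C('n')=4
L[0]='m': occ=0, LF[0]=C('m')+0=3+0=3
L[1]='n': occ=0, LF[1]=C('n')+0=4+0=4
L[2]='$': occ=0, LF[2]=C('$')+0=0+0=0
L[3]='h': occ=0, LF[3]=C('h')+0=1+0=1
L[4]='i': occ=0, LF[4]=C('i')+0=2+0=2

Answer: 3 4 0 1 2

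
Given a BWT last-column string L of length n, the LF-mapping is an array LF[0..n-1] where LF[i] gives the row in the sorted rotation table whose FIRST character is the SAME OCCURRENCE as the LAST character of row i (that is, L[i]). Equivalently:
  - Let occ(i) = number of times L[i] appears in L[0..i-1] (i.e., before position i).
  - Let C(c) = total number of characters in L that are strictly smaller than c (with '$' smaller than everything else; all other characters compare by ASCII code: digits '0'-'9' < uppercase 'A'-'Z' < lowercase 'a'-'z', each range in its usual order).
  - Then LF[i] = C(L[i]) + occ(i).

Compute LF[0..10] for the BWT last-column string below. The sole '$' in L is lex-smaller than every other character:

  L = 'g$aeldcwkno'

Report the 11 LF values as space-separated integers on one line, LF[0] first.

Char counts: '$':1, 'a':1, 'c':1, 'd':1, 'e':1, 'g':1, 'k':1, 'l':1, 'n':1, 'o':1, 'w':1
C (first-col start): C('$')=0, C('a')=1, C('c')=2, C('d')=3, C('e')=4, C('g')=5, C('k')=6, C('l')=7, C('n')=8, C('o')=9, C('w')=10
L[0]='g': occ=0, LF[0]=C('g')+0=5+0=5
L[1]='$': occ=0, LF[1]=C('$')+0=0+0=0
L[2]='a': occ=0, LF[2]=C('a')+0=1+0=1
L[3]='e': occ=0, LF[3]=C('e')+0=4+0=4
L[4]='l': occ=0, LF[4]=C('l')+0=7+0=7
L[5]='d': occ=0, LF[5]=C('d')+0=3+0=3
L[6]='c': occ=0, LF[6]=C('c')+0=2+0=2
L[7]='w': occ=0, LF[7]=C('w')+0=10+0=10
L[8]='k': occ=0, LF[8]=C('k')+0=6+0=6
L[9]='n': occ=0, LF[9]=C('n')+0=8+0=8
L[10]='o': occ=0, LF[10]=C('o')+0=9+0=9

Answer: 5 0 1 4 7 3 2 10 6 8 9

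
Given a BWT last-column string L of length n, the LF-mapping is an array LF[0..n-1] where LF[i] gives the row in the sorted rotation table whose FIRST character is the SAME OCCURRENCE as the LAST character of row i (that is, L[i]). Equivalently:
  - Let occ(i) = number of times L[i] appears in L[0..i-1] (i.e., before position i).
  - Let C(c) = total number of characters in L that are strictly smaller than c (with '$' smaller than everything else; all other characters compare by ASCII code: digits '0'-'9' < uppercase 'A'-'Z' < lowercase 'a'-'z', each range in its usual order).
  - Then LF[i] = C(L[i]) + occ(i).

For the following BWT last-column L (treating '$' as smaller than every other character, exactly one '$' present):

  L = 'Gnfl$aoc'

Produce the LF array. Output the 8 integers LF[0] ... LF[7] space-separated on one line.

Answer: 1 6 4 5 0 2 7 3

Derivation:
Char counts: '$':1, 'G':1, 'a':1, 'c':1, 'f':1, 'l':1, 'n':1, 'o':1
C (first-col start): C('$')=0, C('G')=1, C('a')=2, C('c')=3, C('f')=4, C('l')=5, C('n')=6, C('o')=7
L[0]='G': occ=0, LF[0]=C('G')+0=1+0=1
L[1]='n': occ=0, LF[1]=C('n')+0=6+0=6
L[2]='f': occ=0, LF[2]=C('f')+0=4+0=4
L[3]='l': occ=0, LF[3]=C('l')+0=5+0=5
L[4]='$': occ=0, LF[4]=C('$')+0=0+0=0
L[5]='a': occ=0, LF[5]=C('a')+0=2+0=2
L[6]='o': occ=0, LF[6]=C('o')+0=7+0=7
L[7]='c': occ=0, LF[7]=C('c')+0=3+0=3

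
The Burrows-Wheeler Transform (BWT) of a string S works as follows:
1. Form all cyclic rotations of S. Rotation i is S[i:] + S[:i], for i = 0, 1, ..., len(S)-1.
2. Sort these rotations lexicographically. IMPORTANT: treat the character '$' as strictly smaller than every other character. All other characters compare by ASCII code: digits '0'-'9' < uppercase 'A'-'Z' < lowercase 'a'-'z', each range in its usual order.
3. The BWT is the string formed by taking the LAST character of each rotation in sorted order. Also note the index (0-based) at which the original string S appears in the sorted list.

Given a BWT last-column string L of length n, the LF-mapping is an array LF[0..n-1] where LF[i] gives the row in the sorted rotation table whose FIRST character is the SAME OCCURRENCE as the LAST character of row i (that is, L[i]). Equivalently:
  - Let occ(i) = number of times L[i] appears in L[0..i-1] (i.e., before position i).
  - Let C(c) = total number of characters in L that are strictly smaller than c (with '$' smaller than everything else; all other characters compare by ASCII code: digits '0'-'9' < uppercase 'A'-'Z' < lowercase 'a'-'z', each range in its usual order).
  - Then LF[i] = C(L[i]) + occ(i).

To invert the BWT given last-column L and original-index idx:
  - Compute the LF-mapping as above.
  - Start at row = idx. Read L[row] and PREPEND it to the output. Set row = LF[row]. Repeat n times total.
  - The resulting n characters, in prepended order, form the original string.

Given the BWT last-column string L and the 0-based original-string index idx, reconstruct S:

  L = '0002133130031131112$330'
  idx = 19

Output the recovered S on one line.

Answer: 3123110113011303332000$

Derivation:
LF mapping: 1 2 3 14 7 16 17 8 18 4 5 19 9 10 20 11 12 13 15 0 21 22 6
Walk LF starting at row 19, prepending L[row]:
  step 1: row=19, L[19]='$', prepend. Next row=LF[19]=0
  step 2: row=0, L[0]='0', prepend. Next row=LF[0]=1
  step 3: row=1, L[1]='0', prepend. Next row=LF[1]=2
  step 4: row=2, L[2]='0', prepend. Next row=LF[2]=3
  step 5: row=3, L[3]='2', prepend. Next row=LF[3]=14
  step 6: row=14, L[14]='3', prepend. Next row=LF[14]=20
  step 7: row=20, L[20]='3', prepend. Next row=LF[20]=21
  step 8: row=21, L[21]='3', prepend. Next row=LF[21]=22
  step 9: row=22, L[22]='0', prepend. Next row=LF[22]=6
  step 10: row=6, L[6]='3', prepend. Next row=LF[6]=17
  step 11: row=17, L[17]='1', prepend. Next row=LF[17]=13
  step 12: row=13, L[13]='1', prepend. Next row=LF[13]=10
  step 13: row=10, L[10]='0', prepend. Next row=LF[10]=5
  step 14: row=5, L[5]='3', prepend. Next row=LF[5]=16
  step 15: row=16, L[16]='1', prepend. Next row=LF[16]=12
  step 16: row=12, L[12]='1', prepend. Next row=LF[12]=9
  step 17: row=9, L[9]='0', prepend. Next row=LF[9]=4
  step 18: row=4, L[4]='1', prepend. Next row=LF[4]=7
  step 19: row=7, L[7]='1', prepend. Next row=LF[7]=8
  step 20: row=8, L[8]='3', prepend. Next row=LF[8]=18
  step 21: row=18, L[18]='2', prepend. Next row=LF[18]=15
  step 22: row=15, L[15]='1', prepend. Next row=LF[15]=11
  step 23: row=11, L[11]='3', prepend. Next row=LF[11]=19
Reversed output: 3123110113011303332000$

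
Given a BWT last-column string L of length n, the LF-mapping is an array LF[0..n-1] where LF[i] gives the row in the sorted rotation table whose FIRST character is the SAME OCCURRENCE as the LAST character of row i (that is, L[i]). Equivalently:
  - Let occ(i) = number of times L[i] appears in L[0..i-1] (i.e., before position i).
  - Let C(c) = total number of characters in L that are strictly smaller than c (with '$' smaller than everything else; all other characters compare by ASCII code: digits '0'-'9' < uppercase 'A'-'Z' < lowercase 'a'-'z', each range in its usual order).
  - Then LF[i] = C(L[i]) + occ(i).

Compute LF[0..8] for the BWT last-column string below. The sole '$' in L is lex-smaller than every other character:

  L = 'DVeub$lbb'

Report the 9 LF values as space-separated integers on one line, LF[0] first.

Answer: 1 2 6 8 3 0 7 4 5

Derivation:
Char counts: '$':1, 'D':1, 'V':1, 'b':3, 'e':1, 'l':1, 'u':1
C (first-col start): C('$')=0, C('D')=1, C('V')=2, C('b')=3, C('e')=6, C('l')=7, C('u')=8
L[0]='D': occ=0, LF[0]=C('D')+0=1+0=1
L[1]='V': occ=0, LF[1]=C('V')+0=2+0=2
L[2]='e': occ=0, LF[2]=C('e')+0=6+0=6
L[3]='u': occ=0, LF[3]=C('u')+0=8+0=8
L[4]='b': occ=0, LF[4]=C('b')+0=3+0=3
L[5]='$': occ=0, LF[5]=C('$')+0=0+0=0
L[6]='l': occ=0, LF[6]=C('l')+0=7+0=7
L[7]='b': occ=1, LF[7]=C('b')+1=3+1=4
L[8]='b': occ=2, LF[8]=C('b')+2=3+2=5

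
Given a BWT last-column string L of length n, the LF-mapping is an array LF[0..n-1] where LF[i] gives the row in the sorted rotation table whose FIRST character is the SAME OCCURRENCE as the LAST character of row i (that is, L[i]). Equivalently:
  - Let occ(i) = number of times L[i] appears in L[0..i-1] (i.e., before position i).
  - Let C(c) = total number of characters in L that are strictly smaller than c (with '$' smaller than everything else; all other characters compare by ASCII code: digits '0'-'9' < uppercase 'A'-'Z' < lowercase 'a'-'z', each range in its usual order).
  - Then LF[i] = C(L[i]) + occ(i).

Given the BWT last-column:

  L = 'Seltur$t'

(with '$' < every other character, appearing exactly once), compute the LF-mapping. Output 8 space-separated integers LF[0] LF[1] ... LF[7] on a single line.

Char counts: '$':1, 'S':1, 'e':1, 'l':1, 'r':1, 't':2, 'u':1
C (first-col start): C('$')=0, C('S')=1, C('e')=2, C('l')=3, C('r')=4, C('t')=5, C('u')=7
L[0]='S': occ=0, LF[0]=C('S')+0=1+0=1
L[1]='e': occ=0, LF[1]=C('e')+0=2+0=2
L[2]='l': occ=0, LF[2]=C('l')+0=3+0=3
L[3]='t': occ=0, LF[3]=C('t')+0=5+0=5
L[4]='u': occ=0, LF[4]=C('u')+0=7+0=7
L[5]='r': occ=0, LF[5]=C('r')+0=4+0=4
L[6]='$': occ=0, LF[6]=C('$')+0=0+0=0
L[7]='t': occ=1, LF[7]=C('t')+1=5+1=6

Answer: 1 2 3 5 7 4 0 6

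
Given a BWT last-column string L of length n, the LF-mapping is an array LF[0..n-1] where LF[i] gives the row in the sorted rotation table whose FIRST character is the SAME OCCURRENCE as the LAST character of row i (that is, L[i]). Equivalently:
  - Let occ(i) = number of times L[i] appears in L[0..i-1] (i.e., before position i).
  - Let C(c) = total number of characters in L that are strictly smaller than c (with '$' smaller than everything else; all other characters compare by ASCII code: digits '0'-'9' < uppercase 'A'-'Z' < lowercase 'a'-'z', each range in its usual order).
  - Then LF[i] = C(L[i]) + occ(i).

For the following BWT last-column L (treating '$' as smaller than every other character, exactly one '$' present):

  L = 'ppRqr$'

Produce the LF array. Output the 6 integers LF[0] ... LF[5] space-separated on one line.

Answer: 2 3 1 4 5 0

Derivation:
Char counts: '$':1, 'R':1, 'p':2, 'q':1, 'r':1
C (first-col start): C('$')=0, C('R')=1, C('p')=2, C('q')=4, C('r')=5
L[0]='p': occ=0, LF[0]=C('p')+0=2+0=2
L[1]='p': occ=1, LF[1]=C('p')+1=2+1=3
L[2]='R': occ=0, LF[2]=C('R')+0=1+0=1
L[3]='q': occ=0, LF[3]=C('q')+0=4+0=4
L[4]='r': occ=0, LF[4]=C('r')+0=5+0=5
L[5]='$': occ=0, LF[5]=C('$')+0=0+0=0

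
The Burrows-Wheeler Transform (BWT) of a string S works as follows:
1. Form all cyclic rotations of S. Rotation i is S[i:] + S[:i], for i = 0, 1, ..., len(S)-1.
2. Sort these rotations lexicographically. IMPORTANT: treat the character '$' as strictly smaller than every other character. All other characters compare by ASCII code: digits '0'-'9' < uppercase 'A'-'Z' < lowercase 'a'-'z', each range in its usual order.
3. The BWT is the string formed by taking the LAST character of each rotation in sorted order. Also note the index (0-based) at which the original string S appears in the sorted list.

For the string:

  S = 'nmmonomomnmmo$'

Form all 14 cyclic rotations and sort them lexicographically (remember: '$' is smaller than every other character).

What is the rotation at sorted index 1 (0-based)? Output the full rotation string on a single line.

Answer: mmo$nmmonomomn

Derivation:
All 14 rotations (rotation i = S[i:]+S[:i]):
  rot[0] = nmmonomomnmmo$
  rot[1] = mmonomomnmmo$n
  rot[2] = monomomnmmo$nm
  rot[3] = onomomnmmo$nmm
  rot[4] = nomomnmmo$nmmo
  rot[5] = omomnmmo$nmmon
  rot[6] = momnmmo$nmmono
  rot[7] = omnmmo$nmmonom
  rot[8] = mnmmo$nmmonomo
  rot[9] = nmmo$nmmonomom
  rot[10] = mmo$nmmonomomn
  rot[11] = mo$nmmonomomnm
  rot[12] = o$nmmonomomnmm
  rot[13] = $nmmonomomnmmo
Sorted (with $ < everything):
  sorted[0] = $nmmonomomnmmo
  sorted[1] = mmo$nmmonomomn
  sorted[2] = mmonomomnmmo$n
  sorted[3] = mnmmo$nmmonomo
  sorted[4] = mo$nmmonomomnm
  sorted[5] = momnmmo$nmmono
  sorted[6] = monomomnmmo$nm
  sorted[7] = nmmo$nmmonomom
  sorted[8] = nmmonomomnmmo$
  sorted[9] = nomomnmmo$nmmo
  sorted[10] = o$nmmonomomnmm
  sorted[11] = omnmmo$nmmonom
  sorted[12] = omomnmmo$nmmon
  sorted[13] = onomomnmmo$nmm
sorted[1] = mmo$nmmonomomn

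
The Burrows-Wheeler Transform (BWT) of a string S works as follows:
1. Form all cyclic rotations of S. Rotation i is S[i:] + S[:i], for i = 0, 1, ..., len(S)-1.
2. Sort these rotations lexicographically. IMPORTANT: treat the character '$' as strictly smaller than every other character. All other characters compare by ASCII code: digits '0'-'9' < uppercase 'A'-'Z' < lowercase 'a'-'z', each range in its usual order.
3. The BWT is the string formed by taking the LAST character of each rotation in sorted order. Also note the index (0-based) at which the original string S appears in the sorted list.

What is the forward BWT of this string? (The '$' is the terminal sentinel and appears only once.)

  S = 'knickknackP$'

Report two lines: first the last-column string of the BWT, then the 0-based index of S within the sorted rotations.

All 12 rotations (rotation i = S[i:]+S[:i]):
  rot[0] = knickknackP$
  rot[1] = nickknackP$k
  rot[2] = ickknackP$kn
  rot[3] = ckknackP$kni
  rot[4] = kknackP$knic
  rot[5] = knackP$knick
  rot[6] = nackP$knickk
  rot[7] = ackP$knickkn
  rot[8] = ckP$knickkna
  rot[9] = kP$knickknac
  rot[10] = P$knickknack
  rot[11] = $knickknackP
Sorted (with $ < everything):
  sorted[0] = $knickknackP  (last char: 'P')
  sorted[1] = P$knickknack  (last char: 'k')
  sorted[2] = ackP$knickkn  (last char: 'n')
  sorted[3] = ckP$knickkna  (last char: 'a')
  sorted[4] = ckknackP$kni  (last char: 'i')
  sorted[5] = ickknackP$kn  (last char: 'n')
  sorted[6] = kP$knickknac  (last char: 'c')
  sorted[7] = kknackP$knic  (last char: 'c')
  sorted[8] = knackP$knick  (last char: 'k')
  sorted[9] = knickknackP$  (last char: '$')
  sorted[10] = nackP$knickk  (last char: 'k')
  sorted[11] = nickknackP$k  (last char: 'k')
Last column: Pknaincck$kk
Original string S is at sorted index 9

Answer: Pknaincck$kk
9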